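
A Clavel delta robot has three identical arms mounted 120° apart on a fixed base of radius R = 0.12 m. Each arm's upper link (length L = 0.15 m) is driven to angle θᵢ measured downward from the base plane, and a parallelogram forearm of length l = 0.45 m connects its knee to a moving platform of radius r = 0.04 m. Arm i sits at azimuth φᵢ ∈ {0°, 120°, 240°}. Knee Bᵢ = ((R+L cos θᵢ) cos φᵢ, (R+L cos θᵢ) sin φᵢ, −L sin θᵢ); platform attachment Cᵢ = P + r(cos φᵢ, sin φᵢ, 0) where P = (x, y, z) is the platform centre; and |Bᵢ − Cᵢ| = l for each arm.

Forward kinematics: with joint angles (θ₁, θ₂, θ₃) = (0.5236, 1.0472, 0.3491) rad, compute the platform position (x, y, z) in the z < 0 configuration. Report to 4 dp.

(0.0425, -0.1341, -0.4706)

φ1=0.0°: virtual centre (0.2099, 0.0000, -0.0750), radius l
O2 = (0.1550·cos120.0°, 0.1550·sin120.0°, -0.1299) = (-0.0775, 0.1342, -0.1299)
φ3=240.0°: virtual centre (-0.1105, -0.1914, -0.0513), radius l
subtract pairs → two planes through P
linear system: -0.5748x+0.2685y = -0.0088−-0.1098z; -0.6408x+-0.3827y = 0.0018−0.0474z
Cramer: x(z) = 0.0074-0.0748z;  y(z) = -0.0170+0.2490z
sphere 1 gives Az²+Bz+C=0 with A=1.0676, B=0.1718, C=-0.1556;  B²−4AC=0.6938;  roots -0.4706, 0.3096;  negative root z = -0.4706
x = 0.0425, y = -0.1341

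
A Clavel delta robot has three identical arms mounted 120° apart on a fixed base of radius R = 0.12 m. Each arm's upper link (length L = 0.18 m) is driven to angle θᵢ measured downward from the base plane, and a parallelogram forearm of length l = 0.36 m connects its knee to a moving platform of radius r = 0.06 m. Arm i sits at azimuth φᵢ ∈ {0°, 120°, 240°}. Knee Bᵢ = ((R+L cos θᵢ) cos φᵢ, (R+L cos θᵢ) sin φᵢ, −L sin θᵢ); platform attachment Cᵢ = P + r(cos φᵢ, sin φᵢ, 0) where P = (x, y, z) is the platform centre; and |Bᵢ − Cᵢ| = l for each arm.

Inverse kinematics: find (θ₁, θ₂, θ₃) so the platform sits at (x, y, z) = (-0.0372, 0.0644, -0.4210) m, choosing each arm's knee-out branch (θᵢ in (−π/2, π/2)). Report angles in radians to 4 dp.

rotate P by −φ1: (-0.0372, 0.0644, -0.4210)
  e−x'=0.0972;  (l²−L²−(e−x')²−y'²−z²)/2L = -0.2601
  γ=atan2(-0.4210,0.0972)=-1.3439;  ψ=arccos(-0.6020)=2.2168;  θ1=γ+ψ≈0.8729
rotate P by −φ2: (0.0744, 0.0000, -0.4210)
  A cos θ + B sin θ = C:  -0.0144·cos θ + -0.4210·sin θ = -0.2229
  θ2 = atan2(B,A) + arccos(C/0.4212) = 0.5235
rotate P by −φ3: (-0.0372, -0.0644, -0.4210)
  e−x'=0.0972;  (l²−L²−(e−x')²−y'²−z²)/2L = -0.2601
  √(A²+B²)=0.4321;  θ3 = -1.3440+2.2168 ≈ 0.8728

θ₁ = 0.8729, θ₂ = 0.5235, θ₃ = 0.8728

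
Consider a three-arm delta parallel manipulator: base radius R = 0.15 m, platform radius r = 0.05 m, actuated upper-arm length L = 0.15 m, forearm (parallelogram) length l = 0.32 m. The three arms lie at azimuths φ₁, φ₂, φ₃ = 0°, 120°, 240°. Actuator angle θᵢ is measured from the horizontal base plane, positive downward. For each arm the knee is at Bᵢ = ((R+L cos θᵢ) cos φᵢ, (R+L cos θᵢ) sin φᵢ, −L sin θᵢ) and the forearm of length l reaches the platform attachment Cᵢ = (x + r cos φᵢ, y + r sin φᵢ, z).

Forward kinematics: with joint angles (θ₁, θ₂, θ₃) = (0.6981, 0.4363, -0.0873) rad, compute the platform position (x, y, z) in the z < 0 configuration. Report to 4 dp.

(-0.0608, -0.0480, -0.2517)

φ1=0.0°: virtual centre (0.2149, 0.0000, -0.0964), radius l
φ2=120.0°: virtual centre (-0.1180, 0.2043, -0.0634), radius l
centre 3 = (0.2494·cos240.0°, 0.2494·sin240.0°, 0.0131) = (-0.1247, -0.2160, 0.0131)
eliminate P² terms by subtracting sphere 1 from 2 and 3
linear system: -0.6658x+0.4087y = 0.0042−0.0661z; -0.6792x+-0.4320y = 0.0069−0.2190z
det = 0.5652;  x = -0.0082+0.2088z,  y = -0.0031+0.1786z
sphere 1 gives Az²+Bz+C=0 with A=1.0755, B=0.0985, C=-0.0433;  B²−4AC=0.1960;  roots -0.2517, 0.1600;  negative root z = -0.2517
x = -0.0608, y = -0.0480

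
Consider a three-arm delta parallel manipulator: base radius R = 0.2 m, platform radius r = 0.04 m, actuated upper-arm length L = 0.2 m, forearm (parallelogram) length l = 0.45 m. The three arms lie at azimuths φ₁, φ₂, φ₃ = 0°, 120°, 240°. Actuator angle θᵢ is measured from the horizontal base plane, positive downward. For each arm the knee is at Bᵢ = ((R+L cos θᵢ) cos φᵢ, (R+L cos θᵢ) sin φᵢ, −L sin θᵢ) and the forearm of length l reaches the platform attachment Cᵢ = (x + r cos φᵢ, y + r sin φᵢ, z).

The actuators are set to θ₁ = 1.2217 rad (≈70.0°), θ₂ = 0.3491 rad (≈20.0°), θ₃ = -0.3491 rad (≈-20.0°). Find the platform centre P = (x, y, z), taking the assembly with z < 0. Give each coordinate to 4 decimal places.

(-0.1962, -0.0723, -0.3183)

arm 1 at φ=0.0°: ρ1 = 0.2284;  O1 = (0.2284, 0.0000, -0.1879)
arm 2 at φ=120.0°: ρ2 = 0.3479;  O2 = (-0.1740, 0.3013, -0.0684)
φ3=240.0°: virtual centre (-0.1740, -0.3013, 0.0684), radius l
subtract pairs → two planes through P
plane₁₂: -0.8048x+0.6026y+0.2391z = 0.0382
Cramer: x(z) = -0.0475+0.4671z;  y(z) = 0.0000+0.2270z
sphere 1 gives Az²+Bz+C=0 with A=1.2697, B=0.1181, C=-0.0910;  B²−4AC=0.4763;  roots -0.3183, 0.2253;  negative root z = -0.3183
x = -0.1962, y = -0.0723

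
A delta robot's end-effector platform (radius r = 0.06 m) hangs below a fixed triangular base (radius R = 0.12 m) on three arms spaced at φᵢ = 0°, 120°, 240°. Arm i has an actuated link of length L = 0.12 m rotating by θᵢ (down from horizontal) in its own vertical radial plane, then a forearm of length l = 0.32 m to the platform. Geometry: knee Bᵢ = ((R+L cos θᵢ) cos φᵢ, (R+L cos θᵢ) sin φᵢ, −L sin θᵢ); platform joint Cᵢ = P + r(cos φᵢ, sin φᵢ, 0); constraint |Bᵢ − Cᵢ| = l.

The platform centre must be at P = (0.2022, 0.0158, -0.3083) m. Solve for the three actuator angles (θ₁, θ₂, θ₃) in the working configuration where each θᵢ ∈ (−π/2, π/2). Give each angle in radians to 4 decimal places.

θ₁ = -0.0877, θ₂ = 1.3082, θ₃ = 1.3958

rotate P by −φ1: (0.2022, 0.0158, -0.3083)
  A=-0.1422, B=-0.3083, C=(l²−L²−A²−y'²−z²)/(2L)=-0.1147
  θ1 = atan2(B,A) + arccos(C/0.3395) = -0.0877
rotate P by −φ2: (-0.0874, -0.1830, -0.3083)
  A=0.1474, B=-0.3083, C=(l²−L²−A²−y'²−z²)/(2L)=-0.2595
  √(A²+B²)=0.3417;  θ2 = -1.1248+2.4330 ≈ 1.3082
arm 3 (φ=240.0°): x'=-0.1148, y'=0.1672
  A cos θ + B sin θ = C:  0.1748·cos θ + -0.3083·sin θ = -0.2732
  θ3 = atan2(B,A) + arccos(C/0.3544) = 1.3958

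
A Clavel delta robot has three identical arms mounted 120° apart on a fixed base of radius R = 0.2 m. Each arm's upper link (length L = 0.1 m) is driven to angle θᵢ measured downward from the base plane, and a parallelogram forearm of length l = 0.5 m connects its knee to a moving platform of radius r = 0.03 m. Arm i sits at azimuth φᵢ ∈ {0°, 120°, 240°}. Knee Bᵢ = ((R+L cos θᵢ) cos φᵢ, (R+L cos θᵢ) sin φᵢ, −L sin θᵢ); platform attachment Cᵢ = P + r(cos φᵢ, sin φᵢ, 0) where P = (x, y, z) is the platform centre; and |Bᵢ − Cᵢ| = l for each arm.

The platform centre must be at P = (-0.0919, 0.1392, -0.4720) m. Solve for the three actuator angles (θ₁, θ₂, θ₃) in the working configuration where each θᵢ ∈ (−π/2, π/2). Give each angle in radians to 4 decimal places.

φ1=0.0° → target in arm frame (-0.0919, 0.1392)
  e−x'=0.2619;  (l²−L²−(e−x')²−y'²−z²)/2L = -0.3538
  θ1 = atan2(B,A) + arccos(C/0.5398) = 1.2212
φ2=120.0° → target in arm frame (0.1665, 0.0100)
  A=0.0035, B=-0.4720, C=(l²−L²−A²−y'²−z²)/(2L)=0.0855
  θ2 = atan2(B,A) + arccos(C/0.4720) = -0.1748
rotate P by −φ3: (-0.0746, -0.1492, -0.4720)
  A cos θ + B sin θ = C:  0.2446·cos θ + -0.4720·sin θ = -0.3244
  θ3 = atan2(B,A) + arccos(C/0.5316) = 1.1343

θ₁ = 1.2212, θ₂ = -0.1748, θ₃ = 1.1343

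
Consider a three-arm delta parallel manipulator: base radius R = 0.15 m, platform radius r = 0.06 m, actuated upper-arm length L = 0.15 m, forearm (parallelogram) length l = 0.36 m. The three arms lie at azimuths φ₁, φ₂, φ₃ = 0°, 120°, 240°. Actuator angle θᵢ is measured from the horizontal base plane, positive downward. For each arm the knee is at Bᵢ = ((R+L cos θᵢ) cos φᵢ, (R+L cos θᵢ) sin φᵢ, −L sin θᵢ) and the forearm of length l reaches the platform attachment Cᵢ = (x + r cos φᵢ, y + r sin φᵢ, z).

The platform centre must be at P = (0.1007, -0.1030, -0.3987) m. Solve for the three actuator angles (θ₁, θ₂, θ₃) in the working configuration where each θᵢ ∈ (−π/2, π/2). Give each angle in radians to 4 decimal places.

φ1=0.0° → target in arm frame (0.1007, -0.1030)
  A=-0.0107, B=-0.3987, C=(l²−L²−A²−y'²−z²)/(2L)=-0.2086
  θ1 = atan2(B,A) + arccos(C/0.3988) = 0.5236
φ2=120.0° → target in arm frame (-0.1396, -0.0357)
  A=0.2296, B=-0.3987, C=(l²−L²−A²−y'²−z²)/(2L)=-0.3528
  γ=atan2(-0.3987,0.2296)=-1.0484;  ψ=arccos(-0.7668)=2.4446;  θ2=γ+ψ≈1.3962
rotate P by −φ3: (0.0389, 0.1387, -0.3987)
  A=0.0511, B=-0.3987, C=(l²−L²−A²−y'²−z²)/(2L)=-0.2457
  γ=atan2(-0.3987,0.0511)=-1.4432;  ψ=arccos(-0.6113)=2.2285;  θ3=γ+ψ≈0.7853

θ₁ = 0.5236, θ₂ = 1.3962, θ₃ = 0.7853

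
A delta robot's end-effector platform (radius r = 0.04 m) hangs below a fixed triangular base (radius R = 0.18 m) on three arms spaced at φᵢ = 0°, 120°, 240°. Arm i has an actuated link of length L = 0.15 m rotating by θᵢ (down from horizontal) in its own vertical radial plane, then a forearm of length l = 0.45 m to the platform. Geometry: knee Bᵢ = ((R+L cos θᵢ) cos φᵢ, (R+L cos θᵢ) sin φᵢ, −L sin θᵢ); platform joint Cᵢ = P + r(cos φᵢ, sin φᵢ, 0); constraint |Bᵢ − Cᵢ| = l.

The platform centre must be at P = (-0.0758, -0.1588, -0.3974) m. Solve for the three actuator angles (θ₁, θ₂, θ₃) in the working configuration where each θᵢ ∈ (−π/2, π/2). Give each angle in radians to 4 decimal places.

arm 1 (φ=0.0°): x'=-0.0758, y'=-0.1588
  A=0.2158, B=-0.3974, C=(l²−L²−A²−y'²−z²)/(2L)=-0.1657
  γ=atan2(-0.3974,0.2158)=-1.0733;  ψ=arccos(-0.3664)=1.9460;  θ1=γ+ψ≈0.8727
arm 2 (φ=120.0°): x'=-0.0996, y'=0.1450
  A cos θ + B sin θ = C:  0.2396·cos θ + -0.3974·sin θ = -0.1879
  √(A²+B²)=0.4641;  θ2 = -1.0282+1.9878 ≈ 0.9596
rotate P by −φ3: (0.1754, 0.0138, -0.3974)
  A=-0.0354, B=-0.3974, C=(l²−L²−A²−y'²−z²)/(2L)=0.0688
  θ3 = atan2(B,A) + arccos(C/0.3990) = -0.2621

θ₁ = 0.8727, θ₂ = 0.9596, θ₃ = -0.2621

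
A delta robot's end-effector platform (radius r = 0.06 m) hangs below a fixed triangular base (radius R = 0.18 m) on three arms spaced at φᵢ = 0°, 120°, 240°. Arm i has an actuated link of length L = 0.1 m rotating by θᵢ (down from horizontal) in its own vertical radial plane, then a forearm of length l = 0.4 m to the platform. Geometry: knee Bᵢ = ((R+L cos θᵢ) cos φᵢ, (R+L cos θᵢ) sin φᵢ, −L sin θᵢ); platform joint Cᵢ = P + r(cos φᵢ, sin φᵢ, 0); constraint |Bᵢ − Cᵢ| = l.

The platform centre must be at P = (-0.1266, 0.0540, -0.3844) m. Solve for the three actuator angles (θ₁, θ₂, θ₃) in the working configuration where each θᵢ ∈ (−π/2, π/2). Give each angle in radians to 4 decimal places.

θ₁ = 1.3089, θ₂ = 0.0869, θ₃ = 0.6108

rotate P by −φ1: (-0.1266, 0.0540, -0.3844)
  e−x'=0.2466;  (l²−L²−(e−x')²−y'²−z²)/2L = -0.3075
  √(A²+B²)=0.4567;  θ1 = -1.0004+2.3093 ≈ 1.3089
φ2=120.0° → target in arm frame (0.1101, 0.0826)
  A cos θ + B sin θ = C:  0.0099·cos θ + -0.3844·sin θ = -0.0235
  γ=atan2(-0.3844,0.0099)=-1.5450;  ψ=arccos(-0.0610)=1.6318;  θ2=γ+ψ≈0.0869
arm 3 (φ=240.0°): x'=0.0165, y'=-0.1366
  A=0.1035, B=-0.3844, C=(l²−L²−A²−y'²−z²)/(2L)=-0.1357
  γ=atan2(-0.3844,0.1035)=-1.3079;  ψ=arccos(-0.3409)=1.9186;  θ3=γ+ψ≈0.6108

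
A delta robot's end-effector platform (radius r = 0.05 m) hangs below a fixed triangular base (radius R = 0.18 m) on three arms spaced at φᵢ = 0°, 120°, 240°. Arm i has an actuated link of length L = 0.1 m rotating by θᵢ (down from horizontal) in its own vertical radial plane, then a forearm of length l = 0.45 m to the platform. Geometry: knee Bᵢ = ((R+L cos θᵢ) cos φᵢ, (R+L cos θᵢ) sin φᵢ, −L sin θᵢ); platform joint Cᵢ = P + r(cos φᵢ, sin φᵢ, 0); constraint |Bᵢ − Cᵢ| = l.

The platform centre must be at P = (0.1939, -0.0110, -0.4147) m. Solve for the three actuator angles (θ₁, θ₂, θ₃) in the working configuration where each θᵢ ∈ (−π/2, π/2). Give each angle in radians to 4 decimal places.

rotate P by −φ1: (0.1939, -0.0110, -0.4147)
  A=-0.0639, B=-0.4147, C=(l²−L²−A²−y'²−z²)/(2L)=0.0816
  √(A²+B²)=0.4196;  θ1 = -1.7237+1.3751 ≈ -0.3486
rotate P by −φ2: (-0.1065, -0.1624, -0.4147)
  A=0.2365, B=-0.4147, C=(l²−L²−A²−y'²−z²)/(2L)=-0.3089
  √(A²+B²)=0.4774;  θ2 = -1.0526+2.2745 ≈ 1.2219
φ3=240.0° → target in arm frame (-0.0874, 0.1734)
  A cos θ + B sin θ = C:  0.2174·cos θ + -0.4147·sin θ = -0.2841
  γ=atan2(-0.4147,0.2174)=-1.0879;  ψ=arccos(-0.6068)=2.2228;  θ3=γ+ψ≈1.1349

θ₁ = -0.3486, θ₂ = 1.2219, θ₃ = 1.1349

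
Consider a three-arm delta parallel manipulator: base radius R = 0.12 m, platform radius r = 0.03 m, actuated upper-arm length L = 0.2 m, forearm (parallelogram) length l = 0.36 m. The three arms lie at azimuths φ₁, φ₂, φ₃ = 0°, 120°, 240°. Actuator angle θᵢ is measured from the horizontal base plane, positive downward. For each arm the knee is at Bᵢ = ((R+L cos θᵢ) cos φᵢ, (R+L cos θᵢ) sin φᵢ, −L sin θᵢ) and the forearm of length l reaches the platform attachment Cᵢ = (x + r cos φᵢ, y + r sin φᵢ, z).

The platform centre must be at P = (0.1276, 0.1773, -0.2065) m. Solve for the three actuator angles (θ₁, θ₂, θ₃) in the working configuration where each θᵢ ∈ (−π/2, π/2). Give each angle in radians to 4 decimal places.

rotate P by −φ1: (0.1276, 0.1773, -0.2065)
  e−x'=-0.0376;  (l²−L²−(e−x')²−y'²−z²)/2L = 0.0353
  γ=atan2(-0.2065,-0.0376)=-1.7509;  ψ=arccos(0.1680)=1.4020;  θ1=γ+ψ≈-0.3490
φ2=120.0° → target in arm frame (0.0897, -0.1992)
  A cos θ + B sin θ = C:  0.0003·cos θ + -0.2065·sin θ = 0.0182
  θ2 = atan2(B,A) + arccos(C/0.2065) = -0.0872
arm 3 (φ=240.0°): x'=-0.2173, y'=0.0219
  e−x'=0.3073;  (l²−L²−(e−x')²−y'²−z²)/2L = -0.1200
  θ3 = atan2(B,A) + arccos(C/0.3703) = 1.3091

θ₁ = -0.3490, θ₂ = -0.0872, θ₃ = 1.3091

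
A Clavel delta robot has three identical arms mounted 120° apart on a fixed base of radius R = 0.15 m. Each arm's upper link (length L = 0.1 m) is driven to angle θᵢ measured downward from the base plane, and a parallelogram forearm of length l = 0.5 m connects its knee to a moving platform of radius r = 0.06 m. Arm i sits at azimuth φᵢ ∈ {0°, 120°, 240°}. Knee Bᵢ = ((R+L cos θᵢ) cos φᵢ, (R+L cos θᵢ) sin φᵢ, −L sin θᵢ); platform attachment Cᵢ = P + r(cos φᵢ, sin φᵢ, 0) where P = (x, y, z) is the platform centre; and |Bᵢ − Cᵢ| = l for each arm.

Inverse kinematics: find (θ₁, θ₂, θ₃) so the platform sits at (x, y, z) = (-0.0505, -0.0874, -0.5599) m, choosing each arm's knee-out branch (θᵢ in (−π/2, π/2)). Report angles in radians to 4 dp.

θ₁ = 1.3086, θ₂ = 1.3083, θ₃ = 0.6976

rotate P by −φ1: (-0.0505, -0.0874, -0.5599)
  A cos θ + B sin θ = C:  0.1405·cos θ + -0.5599·sin θ = -0.5043
  γ=atan2(-0.5599,0.1405)=-1.3249;  ψ=arccos(-0.8737)=2.6335;  θ1=γ+ψ≈1.3086
rotate P by −φ2: (-0.0504, 0.0874, -0.5599)
  e−x'=0.1404;  (l²−L²−(e−x')²−y'²−z²)/2L = -0.5043
  √(A²+B²)=0.5772;  θ2 = -1.3250+2.6333 ≈ 1.3083
φ3=240.0° → target in arm frame (0.1009, 0.0000)
  e−x'=-0.0109;  (l²−L²−(e−x')²−y'²−z²)/2L = -0.3680
  √(A²+B²)=0.5600;  θ3 = -1.5903+2.2879 ≈ 0.6976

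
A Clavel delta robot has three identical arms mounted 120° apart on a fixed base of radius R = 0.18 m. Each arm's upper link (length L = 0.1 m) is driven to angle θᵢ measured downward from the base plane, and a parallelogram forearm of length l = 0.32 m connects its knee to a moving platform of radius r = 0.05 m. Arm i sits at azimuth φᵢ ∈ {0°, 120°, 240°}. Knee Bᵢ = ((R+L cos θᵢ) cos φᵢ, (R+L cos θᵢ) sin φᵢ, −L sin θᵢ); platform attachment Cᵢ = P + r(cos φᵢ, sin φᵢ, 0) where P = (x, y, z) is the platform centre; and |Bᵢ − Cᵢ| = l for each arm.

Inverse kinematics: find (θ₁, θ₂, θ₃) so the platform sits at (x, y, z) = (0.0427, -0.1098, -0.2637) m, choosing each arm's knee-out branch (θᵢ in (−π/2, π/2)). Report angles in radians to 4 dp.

θ₁ = 0.2623, θ₂ = 1.3091, θ₃ = -0.0001

arm 1 (φ=0.0°): x'=0.0427, y'=-0.1098
  A=0.0873, B=-0.2637, C=(l²−L²−A²−y'²−z²)/(2L)=0.0159
  γ=atan2(-0.2637,0.0873)=-1.2511;  ψ=arccos(0.0573)=1.5134;  θ1=γ+ψ≈0.2623
rotate P by −φ2: (-0.1164, 0.0179, -0.2637)
  A=0.2464, B=-0.2637, C=(l²−L²−A²−y'²−z²)/(2L)=-0.1910
  γ=atan2(-0.2637,0.2464)=-0.8192;  ψ=arccos(-0.5291)=2.1283;  θ2=γ+ψ≈1.3091
φ3=240.0° → target in arm frame (0.0737, 0.0919)
  A=0.0563, B=-0.2637, C=(l²−L²−A²−y'²−z²)/(2L)=0.0563
  γ=atan2(-0.2637,0.0563)=-1.3606;  ψ=arccos(0.2087)=1.3605;  θ3=γ+ψ≈-0.0001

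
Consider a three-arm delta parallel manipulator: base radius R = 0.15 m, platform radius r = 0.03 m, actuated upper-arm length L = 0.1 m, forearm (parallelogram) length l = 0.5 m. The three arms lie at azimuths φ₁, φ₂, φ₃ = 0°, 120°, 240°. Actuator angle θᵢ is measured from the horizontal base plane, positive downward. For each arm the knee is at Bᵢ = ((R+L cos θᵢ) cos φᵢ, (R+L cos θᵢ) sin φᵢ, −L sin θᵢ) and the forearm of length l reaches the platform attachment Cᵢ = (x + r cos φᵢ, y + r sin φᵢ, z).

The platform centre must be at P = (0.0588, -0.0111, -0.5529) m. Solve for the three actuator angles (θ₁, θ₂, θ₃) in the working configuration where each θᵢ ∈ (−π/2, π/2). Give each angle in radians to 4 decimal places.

θ₁ = 0.7857, θ₂ = 1.2218, θ₃ = 1.1348

φ1=0.0° → target in arm frame (0.0588, -0.0111)
  A=0.0612, B=-0.5529, C=(l²−L²−A²−y'²−z²)/(2L)=-0.3478
  γ=atan2(-0.5529,0.0612)=-1.4606;  ψ=arccos(-0.6253)=2.2463;  θ1=γ+ψ≈0.7857
φ2=120.0° → target in arm frame (-0.0390, -0.0454)
  A cos θ + B sin θ = C:  0.1590·cos θ + -0.5529·sin θ = -0.4652
  γ=atan2(-0.5529,0.1590)=-1.2908;  ψ=arccos(-0.8086)=2.5126;  θ2=γ+ψ≈1.2218
φ3=240.0° → target in arm frame (-0.0198, 0.0565)
  A=0.1398, B=-0.5529, C=(l²−L²−A²−y'²−z²)/(2L)=-0.4421
  θ3 = atan2(B,A) + arccos(C/0.5703) = 1.1348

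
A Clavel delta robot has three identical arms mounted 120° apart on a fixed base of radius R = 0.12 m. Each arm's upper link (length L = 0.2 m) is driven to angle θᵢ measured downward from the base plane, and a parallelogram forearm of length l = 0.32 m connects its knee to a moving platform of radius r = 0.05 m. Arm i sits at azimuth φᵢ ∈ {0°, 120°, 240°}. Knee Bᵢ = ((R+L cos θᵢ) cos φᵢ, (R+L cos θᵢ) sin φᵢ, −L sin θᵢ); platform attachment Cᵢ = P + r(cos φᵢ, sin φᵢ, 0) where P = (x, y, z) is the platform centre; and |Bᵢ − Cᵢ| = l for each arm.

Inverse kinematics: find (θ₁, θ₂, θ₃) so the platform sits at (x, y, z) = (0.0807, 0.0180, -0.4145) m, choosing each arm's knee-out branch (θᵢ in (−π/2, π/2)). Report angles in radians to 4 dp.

rotate P by −φ1: (0.0807, 0.0180, -0.4145)
  e−x'=-0.0107;  (l²−L²−(e−x')²−y'²−z²)/2L = -0.2746
  θ1 = atan2(B,A) + arccos(C/0.4146) = 0.6981
rotate P by −φ2: (-0.0248, -0.0789, -0.4145)
  e−x'=0.0948;  (l²−L²−(e−x')²−y'²−z²)/2L = -0.3115
  θ2 = atan2(B,A) + arccos(C/0.4252) = 1.0470
rotate P by −φ3: (-0.0559, 0.0609, -0.4145)
  A=0.1259, B=-0.4145, C=(l²−L²−A²−y'²−z²)/(2L)=-0.3224
  θ3 = atan2(B,A) + arccos(C/0.4332) = 1.1345

θ₁ = 0.6981, θ₂ = 1.0470, θ₃ = 1.1345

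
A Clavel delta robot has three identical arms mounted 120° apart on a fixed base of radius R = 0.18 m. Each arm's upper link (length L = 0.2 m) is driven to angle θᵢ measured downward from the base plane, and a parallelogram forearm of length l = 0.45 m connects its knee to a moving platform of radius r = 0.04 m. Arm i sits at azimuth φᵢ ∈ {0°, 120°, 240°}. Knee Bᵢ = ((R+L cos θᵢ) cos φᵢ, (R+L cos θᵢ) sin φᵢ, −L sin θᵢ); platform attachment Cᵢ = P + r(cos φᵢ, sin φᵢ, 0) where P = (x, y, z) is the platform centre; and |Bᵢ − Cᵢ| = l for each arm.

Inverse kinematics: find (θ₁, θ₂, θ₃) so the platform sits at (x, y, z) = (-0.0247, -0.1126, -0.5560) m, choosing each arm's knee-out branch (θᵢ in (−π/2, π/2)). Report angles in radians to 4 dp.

θ₁ = 1.2216, θ₂ = 1.3962, θ₃ = 0.7856

rotate P by −φ1: (-0.0247, -0.1126, -0.5560)
  e−x'=0.1647;  (l²−L²−(e−x')²−y'²−z²)/2L = -0.4661
  γ=atan2(-0.5560,0.1647)=-1.2828;  ψ=arccos(-0.8038)=2.5044;  θ1=γ+ψ≈1.2216
rotate P by −φ2: (-0.0852, 0.0777, -0.5560)
  A=0.2252, B=-0.5560, C=(l²−L²−A²−y'²−z²)/(2L)=-0.5084
  √(A²+B²)=0.5999;  θ2 = -1.1860+2.5822 ≈ 1.3962
arm 3 (φ=240.0°): x'=0.1099, y'=0.0349
  A cos θ + B sin θ = C:  0.0301·cos θ + -0.5560·sin θ = -0.3719
  √(A²+B²)=0.5568;  θ3 = -1.5166+2.3022 ≈ 0.7856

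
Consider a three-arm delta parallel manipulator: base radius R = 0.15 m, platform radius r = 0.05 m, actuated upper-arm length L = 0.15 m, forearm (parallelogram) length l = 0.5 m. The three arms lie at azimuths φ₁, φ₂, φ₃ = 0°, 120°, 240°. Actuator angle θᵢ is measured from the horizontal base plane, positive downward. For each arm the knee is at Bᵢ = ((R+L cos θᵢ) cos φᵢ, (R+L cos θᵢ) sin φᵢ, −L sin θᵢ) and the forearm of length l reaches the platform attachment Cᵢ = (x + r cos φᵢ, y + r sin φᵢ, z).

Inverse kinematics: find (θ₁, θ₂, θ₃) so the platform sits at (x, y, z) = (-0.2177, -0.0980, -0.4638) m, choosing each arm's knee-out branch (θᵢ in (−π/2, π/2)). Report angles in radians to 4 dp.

θ₁ = 1.2217, θ₂ = 0.5235, θ₃ = -0.0874

φ1=0.0° → target in arm frame (-0.2177, -0.0980)
  A=0.3177, B=-0.4638, C=(l²−L²−A²−y'²−z²)/(2L)=-0.3272
  θ1 = atan2(B,A) + arccos(C/0.5622) = 1.2217
arm 2 (φ=120.0°): x'=0.0240, y'=0.2375
  e−x'=0.0760;  (l²−L²−(e−x')²−y'²−z²)/2L = -0.1660
  θ2 = atan2(B,A) + arccos(C/0.4700) = 0.5235
rotate P by −φ3: (0.1937, -0.1395, -0.4638)
  A cos θ + B sin θ = C:  -0.0937·cos θ + -0.4638·sin θ = -0.0529
  √(A²+B²)=0.4732;  θ3 = -1.7702+1.6828 ≈ -0.0874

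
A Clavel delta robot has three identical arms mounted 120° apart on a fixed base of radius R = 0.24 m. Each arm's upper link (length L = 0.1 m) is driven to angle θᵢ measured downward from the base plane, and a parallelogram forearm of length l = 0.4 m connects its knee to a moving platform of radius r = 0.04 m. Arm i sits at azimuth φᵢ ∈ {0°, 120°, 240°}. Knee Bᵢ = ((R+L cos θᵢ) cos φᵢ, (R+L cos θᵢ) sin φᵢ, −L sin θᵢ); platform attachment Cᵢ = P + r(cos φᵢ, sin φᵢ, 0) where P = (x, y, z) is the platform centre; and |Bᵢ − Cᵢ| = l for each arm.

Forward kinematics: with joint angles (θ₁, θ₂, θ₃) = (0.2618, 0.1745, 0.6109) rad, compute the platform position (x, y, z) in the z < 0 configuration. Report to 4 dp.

arm 1 at φ=0.0°: ρ1 = 0.2966;  O1 = (0.2966, 0.0000, -0.0259)
φ2=120.0°: virtual centre (-0.1492, 0.2585, -0.0174), radius l
arm 3 at φ=240.0°: ρ3 = 0.2819;  O3 = (-0.1410, -0.2441, -0.0574)
subtract pairs → two planes through P
[-0.8917 0.5170 0.0170]·P = 0.0008;  [-0.8751 -0.4883 -0.0630]·P = -0.0059
Cramer: x(z) = 0.0030-0.0273z;  y(z) = 0.0066-0.0800z
into |P−O₁|² = l²: 1.0071z² + 0.0667z + -0.0731 = 0;  Δ = 0.2989;  z = -0.3045 or 0.2383 → z<0 root = -0.3045
x = 0.0113, y = 0.0310

(0.0113, 0.0310, -0.3045)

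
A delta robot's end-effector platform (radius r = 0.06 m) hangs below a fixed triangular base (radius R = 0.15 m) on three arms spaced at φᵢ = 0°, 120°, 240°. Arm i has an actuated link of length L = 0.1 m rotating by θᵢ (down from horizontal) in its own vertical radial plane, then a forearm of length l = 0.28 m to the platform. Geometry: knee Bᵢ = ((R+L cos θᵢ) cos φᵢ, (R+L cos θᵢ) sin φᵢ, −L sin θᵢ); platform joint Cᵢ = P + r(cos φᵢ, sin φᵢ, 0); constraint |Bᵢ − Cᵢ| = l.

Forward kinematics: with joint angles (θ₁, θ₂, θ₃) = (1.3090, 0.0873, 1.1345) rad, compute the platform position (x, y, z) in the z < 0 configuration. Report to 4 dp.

(-0.0755, 0.0927, -0.2787)

arm 1 at φ=0.0°: e+L cos θ1 = 0.1159;  centre 1 = (0.1159, 0.0000, -0.0966)
centre 2 = (0.1896·cos120.0°, 0.1896·sin120.0°, -0.0087) = (-0.0948, 0.1642, -0.0087)
φ3=240.0°: virtual centre (-0.0661, -0.1145, -0.0906), radius l
subtract pairs → two planes through P
linear system: -0.4214x+0.3284y = 0.0133−0.1757z; -0.3640x+-0.2291y = 0.0029−0.0119z
det = 0.2161;  x = -0.0186+0.2044z,  y = 0.0166+-0.2728z
into |P−centre ₁|² = l²: 1.1162z² + 0.1292z + -0.0507 = 0;  Δ = 0.2431;  z = -0.2787 or 0.1630 → z<0 root = -0.2787
x = -0.0755, y = 0.0927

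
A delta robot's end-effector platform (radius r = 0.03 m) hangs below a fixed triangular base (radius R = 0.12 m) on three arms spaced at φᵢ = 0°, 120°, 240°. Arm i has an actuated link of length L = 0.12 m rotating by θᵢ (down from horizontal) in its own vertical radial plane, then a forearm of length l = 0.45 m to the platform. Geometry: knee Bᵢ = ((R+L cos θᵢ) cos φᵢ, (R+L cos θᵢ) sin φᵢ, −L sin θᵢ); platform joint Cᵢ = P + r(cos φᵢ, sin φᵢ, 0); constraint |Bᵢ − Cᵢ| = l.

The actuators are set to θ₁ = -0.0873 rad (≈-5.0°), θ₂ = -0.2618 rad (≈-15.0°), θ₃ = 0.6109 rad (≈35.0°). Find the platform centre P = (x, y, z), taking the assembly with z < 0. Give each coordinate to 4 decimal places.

φ1=0.0°: virtual centre (0.2095, 0.0000, 0.0105), radius l
φ2=120.0°: virtual centre (-0.1030, 0.1783, 0.0311), radius l
φ3=240.0°: virtual centre (-0.0941, -0.1631, -0.0688), radius l
subtract pairs → two planes through P
linear system: -0.6250x+0.3566y = -0.0007−0.0412z; -0.6074x+-0.3261y = -0.0038−-0.1586z
det = 0.4205;  x = 0.0038+-0.1026z,  y = 0.0047+-0.2952z
quadratic in z: (1.0977)z²+(0.0185)z+(-0.1600)=0, √Δ=0.8384 → z ∈ {-0.3903, 0.3735}; z = -0.3903 (taking z<0)
x = 0.0438, y = 0.1200

(0.0438, 0.1200, -0.3903)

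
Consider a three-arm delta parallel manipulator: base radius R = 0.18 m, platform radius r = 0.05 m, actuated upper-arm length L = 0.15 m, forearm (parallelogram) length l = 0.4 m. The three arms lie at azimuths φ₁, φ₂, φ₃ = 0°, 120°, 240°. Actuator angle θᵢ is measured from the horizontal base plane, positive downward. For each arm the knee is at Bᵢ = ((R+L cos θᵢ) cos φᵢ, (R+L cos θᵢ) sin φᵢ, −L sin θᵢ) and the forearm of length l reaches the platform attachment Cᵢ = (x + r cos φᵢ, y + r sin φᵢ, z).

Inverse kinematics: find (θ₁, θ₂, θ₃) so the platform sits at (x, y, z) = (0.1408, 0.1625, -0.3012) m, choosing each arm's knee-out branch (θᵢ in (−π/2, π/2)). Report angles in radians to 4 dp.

rotate P by −φ1: (0.1408, 0.1625, -0.3012)
  e−x'=-0.0108;  (l²−L²−(e−x')²−y'²−z²)/2L = 0.0675
  √(A²+B²)=0.3014;  θ1 = -1.6066+1.3449 ≈ -0.2618
arm 2 (φ=120.0°): x'=0.0703, y'=-0.2032
  A=0.0597, B=-0.3012, C=(l²−L²−A²−y'²−z²)/(2L)=0.0064
  γ=atan2(-0.3012,0.0597)=-1.3752;  ψ=arccos(0.0210)=1.5498;  θ2=γ+ψ≈0.1746
arm 3 (φ=240.0°): x'=-0.2111, y'=0.0407
  A cos θ + B sin θ = C:  0.3411·cos θ + -0.3012·sin θ = -0.2375
  γ=atan2(-0.3012,0.3411)=-0.7233;  ψ=arccos(-0.5219)=2.1198;  θ3=γ+ψ≈1.3965

θ₁ = -0.2618, θ₂ = 0.1746, θ₃ = 1.3965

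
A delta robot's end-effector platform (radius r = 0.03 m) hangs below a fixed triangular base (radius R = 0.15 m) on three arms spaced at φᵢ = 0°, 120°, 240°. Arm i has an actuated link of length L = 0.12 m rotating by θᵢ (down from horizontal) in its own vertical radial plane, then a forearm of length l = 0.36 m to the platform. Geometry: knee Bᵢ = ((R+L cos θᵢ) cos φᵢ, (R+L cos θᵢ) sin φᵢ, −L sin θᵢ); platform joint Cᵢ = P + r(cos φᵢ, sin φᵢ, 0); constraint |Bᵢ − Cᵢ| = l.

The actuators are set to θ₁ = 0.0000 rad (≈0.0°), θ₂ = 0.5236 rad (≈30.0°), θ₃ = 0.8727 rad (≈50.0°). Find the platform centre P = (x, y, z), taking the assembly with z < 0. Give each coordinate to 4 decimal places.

φ1=0.0°: virtual centre (0.2400, 0.0000, 0.0000), radius l
arm 2 at φ=120.0°: (R−r)+L cos θ2 = 0.2239;  S2 = (-0.1120, 0.1939, -0.0600)
arm 3 at φ=240.0°: (R−r)+L cos θ3 = 0.1971;  S3 = (-0.0986, -0.1707, -0.0919)
|S₂|²−|S₁|² = -0.0039;  |S₃|²−|S₁|² = -0.0103
[-0.7039 0.3878 -0.1200]·P = -0.0039;  [-0.6771 -0.3414 -0.1839]·P = -0.0103
det = 0.5030;  x = 0.0106+-0.2232z,  y = 0.0092+-0.0958z
sphere 1 gives Az²+Bz+C=0 with A=1.0590, B=0.1007, C=-0.0769;  B²−4AC=0.3358;  roots -0.3211, 0.2260;  negative root z = -0.3211
x = 0.0822, y = 0.0400

(0.0822, 0.0400, -0.3211)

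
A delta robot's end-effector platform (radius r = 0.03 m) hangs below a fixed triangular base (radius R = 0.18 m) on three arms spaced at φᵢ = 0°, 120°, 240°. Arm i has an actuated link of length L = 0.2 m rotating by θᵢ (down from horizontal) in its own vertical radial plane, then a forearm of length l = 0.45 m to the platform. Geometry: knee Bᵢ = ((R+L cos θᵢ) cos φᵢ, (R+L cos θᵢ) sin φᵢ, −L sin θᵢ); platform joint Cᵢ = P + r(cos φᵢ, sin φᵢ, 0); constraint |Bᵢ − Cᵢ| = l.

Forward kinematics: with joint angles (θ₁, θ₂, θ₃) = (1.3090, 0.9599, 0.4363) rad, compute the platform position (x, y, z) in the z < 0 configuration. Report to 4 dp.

(-0.1296, -0.0856, -0.4854)

arm 1 at φ=0.0°: ρ1 = 0.2018;  O1 = (0.2018, 0.0000, -0.1932)
arm 2 at φ=120.0°: ρ2 = 0.2647;  O2 = (-0.1324, 0.2293, -0.1638)
arm 3 at φ=240.0°: ρ3 = 0.3313;  O3 = (-0.1656, -0.2869, -0.0845)
eliminate P² terms by subtracting sphere 1 from 2 and 3
plane₁₂: -0.6682x+0.4585y+0.0587z = 0.0189
det = 0.7203;  x = -0.0398+0.1851z,  y = -0.0168+0.1417z
sphere 1 gives Az²+Bz+C=0 with A=1.0544, B=0.2922, C=-0.1066;  B²−4AC=0.5348;  roots -0.4854, 0.2082;  negative root z = -0.4854
x = -0.1296, y = -0.0856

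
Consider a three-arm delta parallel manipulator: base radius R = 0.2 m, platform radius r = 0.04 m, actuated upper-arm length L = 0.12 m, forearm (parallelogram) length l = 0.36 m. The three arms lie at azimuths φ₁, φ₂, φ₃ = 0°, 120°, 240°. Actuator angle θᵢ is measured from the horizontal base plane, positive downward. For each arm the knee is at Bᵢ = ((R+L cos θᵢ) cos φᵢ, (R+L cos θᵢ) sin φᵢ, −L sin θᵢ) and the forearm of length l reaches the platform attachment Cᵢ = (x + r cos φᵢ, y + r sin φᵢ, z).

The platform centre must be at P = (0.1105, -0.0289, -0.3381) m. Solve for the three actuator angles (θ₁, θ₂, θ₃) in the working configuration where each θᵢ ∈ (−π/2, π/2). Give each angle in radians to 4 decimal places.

θ₁ = 0.1746, θ₂ = 1.3089, θ₃ = 1.0470

φ1=0.0° → target in arm frame (0.1105, -0.0289)
  A cos θ + B sin θ = C:  0.0495·cos θ + -0.3381·sin θ = -0.0100
  γ=atan2(-0.3381,0.0495)=-1.4254;  ψ=arccos(-0.0292)=1.6000;  θ1=γ+ψ≈0.1746
arm 2 (φ=120.0°): x'=-0.0803, y'=-0.0812
  e−x'=0.2403;  (l²−L²−(e−x')²−y'²−z²)/2L = -0.2644
  γ=atan2(-0.3381,0.2403)=-0.9529;  ψ=arccos(-0.6373)=2.2618;  θ2=γ+ψ≈1.3089
φ3=240.0° → target in arm frame (-0.0302, 0.1101)
  A cos θ + B sin θ = C:  0.1902·cos θ + -0.3381·sin θ = -0.1976
  γ=atan2(-0.3381,0.1902)=-1.0583;  ψ=arccos(-0.5094)=2.1053;  θ3=γ+ψ≈1.0470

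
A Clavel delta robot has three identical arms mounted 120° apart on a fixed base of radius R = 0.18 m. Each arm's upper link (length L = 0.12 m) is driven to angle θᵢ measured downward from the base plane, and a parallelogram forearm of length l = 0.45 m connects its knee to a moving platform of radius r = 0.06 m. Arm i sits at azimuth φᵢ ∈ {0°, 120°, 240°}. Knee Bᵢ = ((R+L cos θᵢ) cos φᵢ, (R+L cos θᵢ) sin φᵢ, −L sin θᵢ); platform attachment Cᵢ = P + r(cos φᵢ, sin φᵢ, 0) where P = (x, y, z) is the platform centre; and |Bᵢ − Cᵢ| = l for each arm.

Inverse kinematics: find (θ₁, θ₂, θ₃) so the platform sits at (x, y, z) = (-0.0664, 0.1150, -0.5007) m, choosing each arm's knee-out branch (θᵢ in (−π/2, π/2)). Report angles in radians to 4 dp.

φ1=0.0° → target in arm frame (-0.0664, 0.1150)
  A cos θ + B sin θ = C:  0.1864·cos θ + -0.5007·sin θ = -0.4607
  θ1 = atan2(B,A) + arccos(C/0.5343) = 1.3962
φ2=120.0° → target in arm frame (0.1328, 0.0000)
  A=-0.0128, B=-0.5007, C=(l²−L²−A²−y'²−z²)/(2L)=-0.2615
  θ2 = atan2(B,A) + arccos(C/0.5009) = 0.5238
φ3=240.0° → target in arm frame (-0.0664, -0.1150)
  A=0.1864, B=-0.5007, C=(l²−L²−A²−y'²−z²)/(2L)=-0.4607
  γ=atan2(-0.5007,0.1864)=-1.2144;  ψ=arccos(-0.8623)=2.6106;  θ3=γ+ψ≈1.3962

θ₁ = 1.3962, θ₂ = 0.5238, θ₃ = 1.3962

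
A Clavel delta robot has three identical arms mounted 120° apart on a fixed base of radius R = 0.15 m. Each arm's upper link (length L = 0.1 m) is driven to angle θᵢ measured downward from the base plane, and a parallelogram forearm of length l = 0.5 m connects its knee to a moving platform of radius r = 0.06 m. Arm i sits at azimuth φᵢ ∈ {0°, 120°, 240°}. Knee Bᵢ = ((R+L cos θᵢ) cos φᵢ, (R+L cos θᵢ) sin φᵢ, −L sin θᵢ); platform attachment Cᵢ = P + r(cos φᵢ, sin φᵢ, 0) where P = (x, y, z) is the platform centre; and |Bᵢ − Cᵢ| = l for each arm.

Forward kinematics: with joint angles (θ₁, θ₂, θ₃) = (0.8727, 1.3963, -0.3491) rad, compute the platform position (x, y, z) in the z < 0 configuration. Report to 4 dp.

(-0.0476, -0.2588, -0.4538)

arm 1 at φ=0.0°: (R−r)+L cos θ1 = 0.1543;  S1 = (0.1543, 0.0000, -0.0766)
S2 = (0.1074·cos120.0°, 0.1074·sin120.0°, -0.0985) = (-0.0537, 0.0930, -0.0985)
arm 3 at φ=240.0°: (R−r)+L cos θ3 = 0.1840;  S3 = (-0.0920, -0.1593, 0.0342)
|S₂|²−|S₁|² = -0.0084;  |S₃|²−|S₁|² = 0.0053
plane₁₂: -0.4159x+0.1860y+-0.0437z = -0.0084
Cramer: x(z) = 0.0076+0.1217z;  y(z) = -0.0285+0.5074z
quadratic in z: (1.2723)z²+(0.0886)z+(-0.2218)=0, √Δ=1.0661 → z ∈ {-0.4538, 0.3842}; z = -0.4538 (taking z<0)
x = -0.0476, y = -0.2588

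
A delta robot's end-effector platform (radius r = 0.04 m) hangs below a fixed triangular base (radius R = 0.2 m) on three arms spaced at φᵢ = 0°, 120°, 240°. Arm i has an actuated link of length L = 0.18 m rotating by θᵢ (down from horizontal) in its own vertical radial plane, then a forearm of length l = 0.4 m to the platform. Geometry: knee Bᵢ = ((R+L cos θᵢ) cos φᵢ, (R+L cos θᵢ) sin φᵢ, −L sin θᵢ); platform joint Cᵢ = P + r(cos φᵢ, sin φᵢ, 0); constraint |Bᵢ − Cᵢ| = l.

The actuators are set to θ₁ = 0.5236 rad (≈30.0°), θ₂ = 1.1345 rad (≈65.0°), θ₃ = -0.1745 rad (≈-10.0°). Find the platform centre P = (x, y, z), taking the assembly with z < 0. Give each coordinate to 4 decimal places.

arm 1 at φ=0.0°: ρ1 = 0.3159;  O1 = (0.3159, 0.0000, -0.0900)
φ2=120.0°: virtual centre (-0.1180, 0.2044, -0.1631), radius l
O3 = (0.3373·cos240.0°, 0.3373·sin240.0°, 0.0313) = (-0.1686, -0.2921, 0.0313)
|O₂|²−|O₁|² = -0.0255;  |O₃|²−|O₁|² = 0.0068
[-0.8678 0.4089 -0.1463]·P = -0.0255;  [-0.9690 -0.5842 0.2425]·P = 0.0068
Cramer: x(z) = 0.0134+0.0152z;  y(z) = -0.0340+0.3900z
into |P−O₁|² = l²: 1.1523z² + 0.1443z + -0.0593 = 0;  Δ = 0.2940;  z = -0.2979 or 0.1726 → z<0 root = -0.2979
x = 0.0089, y = -0.1501

(0.0089, -0.1501, -0.2979)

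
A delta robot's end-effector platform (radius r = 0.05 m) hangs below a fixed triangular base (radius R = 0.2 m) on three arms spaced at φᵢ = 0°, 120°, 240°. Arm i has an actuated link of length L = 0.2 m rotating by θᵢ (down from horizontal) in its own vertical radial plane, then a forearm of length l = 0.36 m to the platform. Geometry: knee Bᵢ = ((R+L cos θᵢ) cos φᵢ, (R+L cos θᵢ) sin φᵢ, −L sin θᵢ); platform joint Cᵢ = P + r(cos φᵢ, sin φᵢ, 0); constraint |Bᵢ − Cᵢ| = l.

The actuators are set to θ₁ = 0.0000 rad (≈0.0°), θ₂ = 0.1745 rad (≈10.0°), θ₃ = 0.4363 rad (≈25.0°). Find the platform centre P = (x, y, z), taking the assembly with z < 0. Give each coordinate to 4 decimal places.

S1 = (0.3500·cos0.0°, 0.3500·sin0.0°, 0.0000) = (0.3500, 0.0000, 0.0000)
arm 2 at φ=120.0°: e+L cos θ2 = 0.3470;  S2 = (-0.1735, 0.3005, -0.0347)
arm 3 at φ=240.0°: e+L cos θ3 = 0.3313;  S3 = (-0.1656, -0.2869, -0.0845)
subtract pairs → two planes through P
linear system: -1.0470x+0.6010y = -0.0009−-0.0694z; -1.0313x+-0.5738y = -0.0056−-0.1690z
Cramer: x(z) = 0.0032-0.1159z;  y(z) = 0.0041-0.0863z
into |P−S₁|² = l²: 1.0209z² + 0.0797z + -0.0093 = 0;  Δ = 0.0444;  z = -0.1422 or 0.0641 → z<0 root = -0.1422
x = 0.0197, y = 0.0163

(0.0197, 0.0163, -0.1422)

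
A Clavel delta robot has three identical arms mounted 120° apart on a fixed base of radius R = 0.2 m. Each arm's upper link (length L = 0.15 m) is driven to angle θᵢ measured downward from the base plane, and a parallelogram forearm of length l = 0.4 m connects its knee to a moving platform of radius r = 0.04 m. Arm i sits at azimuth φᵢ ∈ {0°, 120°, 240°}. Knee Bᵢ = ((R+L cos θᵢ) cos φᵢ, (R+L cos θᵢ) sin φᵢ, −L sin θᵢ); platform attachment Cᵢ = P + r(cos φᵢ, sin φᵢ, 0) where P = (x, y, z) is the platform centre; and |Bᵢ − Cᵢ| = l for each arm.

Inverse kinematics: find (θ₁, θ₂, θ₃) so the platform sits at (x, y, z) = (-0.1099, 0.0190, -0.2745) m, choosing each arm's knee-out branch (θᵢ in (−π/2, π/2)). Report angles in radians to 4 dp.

θ₁ = 0.8728, θ₂ = -0.2614, θ₃ = 0.0003

φ1=0.0° → target in arm frame (-0.1099, 0.0190)
  e−x'=0.2699;  (l²−L²−(e−x')²−y'²−z²)/2L = -0.0369
  γ=atan2(-0.2745,0.2699)=-0.7938;  ψ=arccos(-0.0957)=1.6667;  θ1=γ+ψ≈0.8728
φ2=120.0° → target in arm frame (0.0714, 0.0857)
  e−x'=0.0886;  (l²−L²−(e−x')²−y'²−z²)/2L = 0.1565
  θ2 = atan2(B,A) + arccos(C/0.2884) = -0.2614
φ3=240.0° → target in arm frame (0.0385, -0.1047)
  A cos θ + B sin θ = C:  0.1215·cos θ + -0.2745·sin θ = 0.1214
  θ3 = atan2(B,A) + arccos(C/0.3002) = 0.0003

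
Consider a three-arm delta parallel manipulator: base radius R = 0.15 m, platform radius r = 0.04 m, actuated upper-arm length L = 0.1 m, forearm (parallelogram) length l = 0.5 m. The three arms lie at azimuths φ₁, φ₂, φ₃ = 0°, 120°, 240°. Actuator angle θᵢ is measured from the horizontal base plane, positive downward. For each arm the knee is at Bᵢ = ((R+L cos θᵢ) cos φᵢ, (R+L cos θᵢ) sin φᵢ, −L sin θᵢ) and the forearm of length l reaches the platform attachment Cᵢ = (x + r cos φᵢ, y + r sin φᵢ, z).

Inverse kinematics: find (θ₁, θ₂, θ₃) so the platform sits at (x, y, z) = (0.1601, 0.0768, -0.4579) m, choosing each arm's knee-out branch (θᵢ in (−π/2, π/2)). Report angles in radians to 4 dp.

θ₁ = -0.3492, θ₂ = 0.4360, θ₃ = 0.9595

φ1=0.0° → target in arm frame (0.1601, 0.0768)
  A cos θ + B sin θ = C:  -0.0501·cos θ + -0.4579·sin θ = 0.1096
  γ=atan2(-0.4579,-0.0501)=-1.6798;  ψ=arccos(0.2379)=1.3306;  θ1=γ+ψ≈-0.3492
rotate P by −φ2: (-0.0135, -0.1771, -0.4579)
  A=0.1235, B=-0.4579, C=(l²−L²−A²−y'²−z²)/(2L)=-0.0814
  θ2 = atan2(B,A) + arccos(C/0.4743) = 0.4360
arm 3 (φ=240.0°): x'=-0.1466, y'=0.1003
  A=0.2566, B=-0.4579, C=(l²−L²−A²−y'²−z²)/(2L)=-0.2277
  γ=atan2(-0.4579,0.2566)=-1.0601;  ψ=arccos(-0.4339)=2.0196;  θ3=γ+ψ≈0.9595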